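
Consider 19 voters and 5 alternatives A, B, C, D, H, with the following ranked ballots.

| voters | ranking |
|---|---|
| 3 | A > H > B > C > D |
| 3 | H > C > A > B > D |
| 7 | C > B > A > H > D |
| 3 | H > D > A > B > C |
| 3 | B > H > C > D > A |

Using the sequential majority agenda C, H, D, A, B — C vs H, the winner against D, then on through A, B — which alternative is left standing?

Round 1: C vs H — 7–12, H advances.
Round 2: H vs D — 19–0, H advances.
Round 3: H vs A — 9–10, A advances.
Round 4: A vs B — 9–10, B advances.
The agenda winner is B.

B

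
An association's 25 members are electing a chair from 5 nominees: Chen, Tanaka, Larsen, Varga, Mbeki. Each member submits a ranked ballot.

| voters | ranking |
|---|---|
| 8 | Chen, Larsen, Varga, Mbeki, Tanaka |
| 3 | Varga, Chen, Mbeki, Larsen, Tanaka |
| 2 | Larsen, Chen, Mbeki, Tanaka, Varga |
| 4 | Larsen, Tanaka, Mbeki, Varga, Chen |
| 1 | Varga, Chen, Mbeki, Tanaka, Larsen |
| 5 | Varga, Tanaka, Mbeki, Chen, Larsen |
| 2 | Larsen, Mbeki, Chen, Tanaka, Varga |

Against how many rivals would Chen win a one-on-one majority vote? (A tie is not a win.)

Chen against each rival (25 voters):
Chen vs Tanaka: Chen, 16–9.
Chen vs Larsen: 17 to 8, Chen.
Chen–Varga: Varga 13–12.
Chen–Mbeki: Chen 14–11.
Chen beats Tanaka, Larsen, Mbeki; loses to Varga — 3 pairwise wins.

3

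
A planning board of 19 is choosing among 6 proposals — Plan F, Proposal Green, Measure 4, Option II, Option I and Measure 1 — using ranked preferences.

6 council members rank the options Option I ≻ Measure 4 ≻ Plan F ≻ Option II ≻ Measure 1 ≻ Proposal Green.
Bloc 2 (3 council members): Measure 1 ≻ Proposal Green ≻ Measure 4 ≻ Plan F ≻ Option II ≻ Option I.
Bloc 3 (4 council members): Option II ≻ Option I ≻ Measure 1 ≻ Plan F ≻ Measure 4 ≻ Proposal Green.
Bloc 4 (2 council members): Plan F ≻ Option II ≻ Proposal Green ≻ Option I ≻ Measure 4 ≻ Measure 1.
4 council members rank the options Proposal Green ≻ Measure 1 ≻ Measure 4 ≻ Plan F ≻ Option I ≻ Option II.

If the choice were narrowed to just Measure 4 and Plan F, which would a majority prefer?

Measure 4

Ballots ranking Measure 4 above Plan F: 6 + 3 + 4 = 13.
Ballots ranking Plan F above Measure 4: 19 − 13 = 6.
Measure 4 wins the head-to-head 13–6.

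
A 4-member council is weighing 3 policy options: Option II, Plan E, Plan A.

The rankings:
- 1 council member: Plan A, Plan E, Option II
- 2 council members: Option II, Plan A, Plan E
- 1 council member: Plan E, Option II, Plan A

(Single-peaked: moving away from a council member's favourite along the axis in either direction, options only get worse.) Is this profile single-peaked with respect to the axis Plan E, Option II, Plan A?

Axis positions: Plan E=1, Option II=2, Plan A=3.
Type 1: ranking walks positions 3-1-2; Plan E is ranked above Option II even though Option II lies between Plan E and the peak Plan A on the axis — preferences dip and rise again. Not single-peaked.
Type 2 (peak Option II at position 2): ranking walks positions 2-3-1, expanding outward from the peak — single-peaked.
Type 3 (peak Plan E at position 1): ranking walks positions 1-2-3, expanding outward from the peak — single-peaked.
Type 1 violates single-peakedness, so the profile is not single-peaked on this axis.

no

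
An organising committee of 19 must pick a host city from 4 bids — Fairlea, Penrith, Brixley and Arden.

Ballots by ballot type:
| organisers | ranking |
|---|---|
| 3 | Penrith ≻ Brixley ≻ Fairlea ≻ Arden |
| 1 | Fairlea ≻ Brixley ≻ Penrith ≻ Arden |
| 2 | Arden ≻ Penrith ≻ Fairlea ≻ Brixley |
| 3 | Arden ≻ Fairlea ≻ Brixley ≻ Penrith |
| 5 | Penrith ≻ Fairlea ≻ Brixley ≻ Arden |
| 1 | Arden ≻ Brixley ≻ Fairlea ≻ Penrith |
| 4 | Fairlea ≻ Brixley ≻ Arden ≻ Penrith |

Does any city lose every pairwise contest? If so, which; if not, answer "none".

Head-to-head results (19 organisers):
Fairlea vs Penrith: Penrith, 10–9.
Fairlea vs Brixley: Fairlea is ranked higher on 1+2+3+5+4 = 15 ballots, Brixley on 4. Fairlea wins 15–4.
Fairlea vs Arden: Fairlea is ranked higher on 3+1+5+4 = 13 ballots, Arden on 6. Fairlea wins 13–6.
Penrith vs Brixley: Penrith is ranked higher on 3+2+5 = 10 ballots, Brixley on 9. Penrith wins 10–9.
Penrith vs Arden: 9 to 10, Arden.
Brixley vs Arden: Brixley wins 13–6.
No city is winless: Fairlea beats Brixley; Penrith beats Fairlea; Brixley beats Arden; Arden beats Penrith. There is no Condorcet loser.

none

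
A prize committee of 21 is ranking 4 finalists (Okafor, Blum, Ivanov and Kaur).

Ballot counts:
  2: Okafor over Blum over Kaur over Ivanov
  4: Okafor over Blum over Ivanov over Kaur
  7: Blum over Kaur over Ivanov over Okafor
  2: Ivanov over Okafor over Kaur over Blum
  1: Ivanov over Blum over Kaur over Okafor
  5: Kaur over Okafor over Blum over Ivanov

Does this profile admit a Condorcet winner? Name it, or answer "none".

Pairwise majorities:
Okafor vs Blum: 13 to 8, Okafor.
Okafor vs Ivanov: Okafor preferred on 2+4+5 = 11 ballots; Okafor wins 11–10.
Okafor vs Kaur: Okafor preferred on 2+4+2 = 8 ballots; Kaur wins 13–8.
Blum vs Ivanov: 18 to 3, Blum.
Blum vs Kaur: Blum is ranked higher on 2+4+7+1 = 14 ballots, Kaur on 7. Blum wins 14–7.
Ivanov vs Kaur: Ivanov preferred on 4+2+1 = 7 ballots; Kaur wins 14–7.
Each nominee drops at least one matchup (Okafor loses to Kaur; Blum loses to Okafor; Ivanov loses to Okafor; Kaur loses to Blum); the cycle Okafor > Blum > Kaur > Okafor rules out a Condorcet winner.

none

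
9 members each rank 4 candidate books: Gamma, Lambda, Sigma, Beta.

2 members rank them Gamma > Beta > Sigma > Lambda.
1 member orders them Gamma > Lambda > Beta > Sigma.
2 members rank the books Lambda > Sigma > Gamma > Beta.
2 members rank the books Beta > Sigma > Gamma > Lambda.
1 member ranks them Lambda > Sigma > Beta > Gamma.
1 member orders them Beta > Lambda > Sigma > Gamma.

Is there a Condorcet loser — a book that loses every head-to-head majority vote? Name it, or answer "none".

Head-to-head results (9 members):
Gamma vs Lambda: Gamma preferred on 2+1+2 = 5 ballots; Gamma wins 5–4.
Gamma–Sigma: Sigma 6–3.
Gamma vs Beta: Gamma, 5–4.
Lambda vs Sigma: 5 to 4, Lambda.
Lambda vs Beta: 1+2+1 = 4 for Lambda, 5 for Beta — Beta by 5–4.
Sigma vs Beta: 3 to 6, Beta.
No book is winless: Gamma beats Lambda; Lambda beats Sigma; Sigma beats Gamma; Beta beats Lambda. There is no Condorcet loser.

none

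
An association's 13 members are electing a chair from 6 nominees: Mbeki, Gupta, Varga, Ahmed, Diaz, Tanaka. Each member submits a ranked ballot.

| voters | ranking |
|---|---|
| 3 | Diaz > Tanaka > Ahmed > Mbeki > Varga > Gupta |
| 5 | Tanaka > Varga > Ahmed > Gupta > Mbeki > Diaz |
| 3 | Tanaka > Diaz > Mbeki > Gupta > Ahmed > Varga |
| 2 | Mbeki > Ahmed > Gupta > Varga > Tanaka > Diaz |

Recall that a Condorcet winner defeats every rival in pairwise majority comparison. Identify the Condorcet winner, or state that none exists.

Head-to-head results (13 voters):
Mbeki–Gupta: Mbeki 8–5.
Mbeki–Varga: Mbeki 8–5.
Mbeki vs Ahmed: Ahmed, 8–5.
Mbeki vs Diaz: Mbeki, 7–6.
Mbeki–Tanaka: Tanaka 11–2.
Gupta–Varga: Varga 8–5.
Gupta vs Ahmed: Ahmed, 10–3.
Gupta–Diaz: Gupta 7–6.
Gupta vs Tanaka: Tanaka wins 11–2.
Varga vs Ahmed: Ahmed, 8–5.
Varga vs Diaz: Varga wins 7–6.
Varga vs Tanaka: Tanaka, 11–2.
Ahmed vs Diaz: Ahmed, 7–6.
Ahmed vs Tanaka: Tanaka wins 11–2.
Diaz vs Tanaka: Tanaka wins 10–3.
Tanaka wins every pairwise contest, so Tanaka is the Condorcet winner.

Tanaka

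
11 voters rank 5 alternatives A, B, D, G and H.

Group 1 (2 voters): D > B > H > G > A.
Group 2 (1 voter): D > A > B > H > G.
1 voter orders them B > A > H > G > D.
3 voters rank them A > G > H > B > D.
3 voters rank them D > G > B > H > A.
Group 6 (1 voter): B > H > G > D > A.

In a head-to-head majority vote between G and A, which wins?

Ballots ranking G above A: 2 + 3 + 1 = 6.
Ballots ranking A above G: 11 − 6 = 5.
G wins the head-to-head 6–5.

G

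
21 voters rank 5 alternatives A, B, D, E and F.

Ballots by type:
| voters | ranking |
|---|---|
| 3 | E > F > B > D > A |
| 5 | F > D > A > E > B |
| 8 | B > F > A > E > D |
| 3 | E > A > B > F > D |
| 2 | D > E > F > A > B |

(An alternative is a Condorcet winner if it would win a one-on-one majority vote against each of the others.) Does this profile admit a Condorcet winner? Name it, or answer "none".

Head-to-head results (21 voters):
A vs B: B, 11–10.
A–D: A 11–10.
A vs E: A wins 13–8.
A vs F: F, 18–3.
B vs D: B, 14–7.
B vs E: E, 13–8.
B vs F: B wins 11–10.
D vs E: E, 14–7.
D vs F: F, 19–2.
E vs F: F, 13–8.
Each alternative drops at least one matchup (A loses to B; B loses to E; D loses to A; E loses to A; F loses to B); the cycle A beats E beats B beats A rules out a Condorcet winner.

none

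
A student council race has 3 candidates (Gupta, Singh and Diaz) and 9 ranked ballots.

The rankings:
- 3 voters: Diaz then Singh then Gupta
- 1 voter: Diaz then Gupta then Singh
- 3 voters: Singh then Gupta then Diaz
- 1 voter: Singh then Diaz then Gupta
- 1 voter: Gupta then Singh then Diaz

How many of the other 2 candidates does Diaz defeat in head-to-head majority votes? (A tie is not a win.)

1

Diaz against each rival (9 voters):
Diaz vs Gupta: Diaz is ranked higher on 3+1+1 = 5 ballots, Gupta on 4. Diaz wins 5–4.
Diaz vs Singh: Singh, 5–4.
Diaz beats Gupta; loses to Singh — 1 pairwise win.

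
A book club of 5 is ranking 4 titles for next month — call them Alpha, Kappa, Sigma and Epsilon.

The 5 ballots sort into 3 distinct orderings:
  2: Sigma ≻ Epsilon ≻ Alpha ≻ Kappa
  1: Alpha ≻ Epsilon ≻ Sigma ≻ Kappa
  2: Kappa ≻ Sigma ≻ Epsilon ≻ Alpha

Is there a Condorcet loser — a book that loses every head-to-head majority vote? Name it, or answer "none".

Pairwise majorities:
Alpha–Kappa: Alpha 3–2.
Alpha vs Sigma: Sigma, 4–1.
Alpha vs Epsilon: Epsilon wins 4–1.
Kappa vs Sigma: Kappa preferred on 2 ballots; Sigma wins 3–2.
Kappa–Epsilon: Epsilon 3–2.
Sigma vs Epsilon: 2+2 = 4 for Sigma, 1 for Epsilon — Sigma by 4–1.
Kappa loses to every other book — it is the Condorcet loser.

Kappa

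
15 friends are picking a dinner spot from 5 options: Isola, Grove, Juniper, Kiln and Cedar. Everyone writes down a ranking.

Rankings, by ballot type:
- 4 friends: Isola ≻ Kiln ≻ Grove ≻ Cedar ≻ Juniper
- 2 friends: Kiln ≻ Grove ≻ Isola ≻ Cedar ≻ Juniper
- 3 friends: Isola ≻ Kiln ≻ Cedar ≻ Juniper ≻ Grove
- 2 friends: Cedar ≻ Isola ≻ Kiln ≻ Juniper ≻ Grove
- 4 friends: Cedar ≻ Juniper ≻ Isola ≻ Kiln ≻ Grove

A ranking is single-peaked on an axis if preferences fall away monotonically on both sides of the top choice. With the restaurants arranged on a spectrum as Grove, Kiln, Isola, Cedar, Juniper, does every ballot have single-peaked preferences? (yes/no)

yes

Axis positions: Grove=1, Kiln=2, Isola=3, Cedar=4, Juniper=5.
Ballot type 1 (peak Isola at position 3): ranking walks positions 3-2-1-4-5, expanding outward from the peak — single-peaked.
Ballot type 2 (peak Kiln at position 2): ranking walks positions 2-1-3-4-5, expanding outward from the peak — single-peaked.
Ballot type 3 (peak Isola at position 3): ranking walks positions 3-2-4-5-1, expanding outward from the peak — single-peaked.
Ballot type 4 (peak Cedar at position 4): ranking walks positions 4-3-2-5-1, expanding outward from the peak — single-peaked.
Ballot type 5 (peak Cedar at position 4): ranking walks positions 4-5-3-2-1, expanding outward from the peak — single-peaked.
Every ranking is single-peaked on this axis.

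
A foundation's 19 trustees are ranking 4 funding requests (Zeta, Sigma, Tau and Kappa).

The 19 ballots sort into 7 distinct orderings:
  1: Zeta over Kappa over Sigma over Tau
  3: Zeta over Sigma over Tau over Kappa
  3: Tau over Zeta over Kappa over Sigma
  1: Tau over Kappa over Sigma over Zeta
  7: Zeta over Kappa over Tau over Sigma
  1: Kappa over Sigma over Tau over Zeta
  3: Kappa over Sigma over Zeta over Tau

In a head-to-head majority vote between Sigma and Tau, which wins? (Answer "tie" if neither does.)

Ballots ranking Sigma above Tau: 1 + 3 + 1 + 3 = 8.
Ballots ranking Tau above Sigma: 19 − 8 = 11.
Tau wins the head-to-head 11–8.

Tau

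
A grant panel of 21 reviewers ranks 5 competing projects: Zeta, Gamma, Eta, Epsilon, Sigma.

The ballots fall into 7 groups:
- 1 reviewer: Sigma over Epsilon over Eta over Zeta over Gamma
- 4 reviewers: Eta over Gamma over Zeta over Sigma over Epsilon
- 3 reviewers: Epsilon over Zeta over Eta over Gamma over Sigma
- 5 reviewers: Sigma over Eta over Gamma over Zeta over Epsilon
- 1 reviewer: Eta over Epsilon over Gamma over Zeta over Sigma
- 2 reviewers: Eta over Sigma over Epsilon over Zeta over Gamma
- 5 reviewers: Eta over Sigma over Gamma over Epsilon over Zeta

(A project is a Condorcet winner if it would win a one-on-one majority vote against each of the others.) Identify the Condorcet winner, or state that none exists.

Eta

Pairwise majorities:
Zeta vs Gamma: Gamma wins 15–6.
Zeta vs Eta: Eta, 18–3.
Zeta vs Epsilon: Epsilon wins 12–9.
Zeta vs Sigma: Sigma, 13–8.
Gamma vs Eta: Eta wins 21–0.
Gamma vs Epsilon: Gamma wins 14–7.
Gamma vs Sigma: Sigma, 13–8.
Eta–Epsilon: Eta 17–4.
Eta vs Sigma: Eta wins 15–6.
Epsilon vs Sigma: Sigma wins 17–4.
Only Eta has no losses; Eta is the Condorcet winner.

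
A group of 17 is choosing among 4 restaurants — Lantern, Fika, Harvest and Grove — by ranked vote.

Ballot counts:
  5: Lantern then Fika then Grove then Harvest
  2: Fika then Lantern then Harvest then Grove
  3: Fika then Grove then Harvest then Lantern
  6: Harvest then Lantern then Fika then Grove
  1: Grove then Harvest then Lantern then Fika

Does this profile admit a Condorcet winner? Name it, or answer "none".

none

Check each pair by majority over 17 ballots:
Lantern vs Fika: 5+6+1 = 12 for Lantern, 5 for Fika — Lantern by 12–5.
Lantern vs Harvest: Lantern preferred on 5+2 = 7 ballots; Harvest wins 10–7.
Lantern vs Grove: Lantern is ranked higher on 5+2+6 = 13 ballots, Grove on 4. Lantern wins 13–4.
Fika vs Harvest: Fika preferred on 5+2+3 = 10 ballots; Fika wins 10–7.
Fika vs Grove: 16 to 1, Fika.
Harvest vs Grove: Harvest is ranked higher on 2+6 = 8 ballots, Grove on 9. Grove wins 9–8.
Every restaurant loses at least once (Lantern loses to Harvest; Fika loses to Lantern; Harvest loses to Fika; Grove loses to Lantern). The majority relation contains the cycle Lantern → Fika → Harvest → Lantern, so there is no Condorcet winner.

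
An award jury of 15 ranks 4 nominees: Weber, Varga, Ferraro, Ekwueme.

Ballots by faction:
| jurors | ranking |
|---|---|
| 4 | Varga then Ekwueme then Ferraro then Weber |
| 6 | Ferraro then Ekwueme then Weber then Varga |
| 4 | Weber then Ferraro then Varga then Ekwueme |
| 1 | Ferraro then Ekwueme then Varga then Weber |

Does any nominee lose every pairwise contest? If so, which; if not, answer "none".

Pairwise majorities:
Weber vs Varga: Weber, 10–5.
Weber vs Ferraro: Ferraro, 11–4.
Weber–Ekwueme: Ekwueme 11–4.
Varga vs Ferraro: 4 to 11, Ferraro.
Varga vs Ekwueme: Varga wins 8–7.
Ferraro vs Ekwueme: 6+4+1 = 11 for Ferraro, 4 for Ekwueme — Ferraro by 11–4.
No nominee is winless: Weber beats Varga; Varga beats Ekwueme; Ferraro beats Weber; Ekwueme beats Weber. There is no Condorcet loser.

none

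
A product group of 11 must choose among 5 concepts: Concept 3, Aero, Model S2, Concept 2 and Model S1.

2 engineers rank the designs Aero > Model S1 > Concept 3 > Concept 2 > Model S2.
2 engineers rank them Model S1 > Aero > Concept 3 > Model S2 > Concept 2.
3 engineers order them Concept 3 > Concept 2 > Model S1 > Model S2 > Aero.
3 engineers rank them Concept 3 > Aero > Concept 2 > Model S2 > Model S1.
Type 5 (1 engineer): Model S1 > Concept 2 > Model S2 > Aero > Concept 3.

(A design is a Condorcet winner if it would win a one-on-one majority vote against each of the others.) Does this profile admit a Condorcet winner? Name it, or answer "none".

Concept 3

Check each pair by majority over 11 ballots:
Concept 3 vs Aero: Concept 3, 6–5.
Concept 3 vs Model S2: Concept 3, 10–1.
Concept 3–Concept 2: Concept 3 10–1.
Concept 3 vs Model S1: Concept 3 wins 6–5.
Aero vs Model S2: Aero, 7–4.
Aero vs Concept 2: Aero, 7–4.
Aero vs Model S1: Model S1, 6–5.
Model S2 vs Concept 2: Concept 2 wins 9–2.
Model S2–Model S1: Model S1 8–3.
Concept 2 vs Model S1: Concept 2, 6–5.
Concept 3 defeats every rival head-to-head and is the Condorcet winner.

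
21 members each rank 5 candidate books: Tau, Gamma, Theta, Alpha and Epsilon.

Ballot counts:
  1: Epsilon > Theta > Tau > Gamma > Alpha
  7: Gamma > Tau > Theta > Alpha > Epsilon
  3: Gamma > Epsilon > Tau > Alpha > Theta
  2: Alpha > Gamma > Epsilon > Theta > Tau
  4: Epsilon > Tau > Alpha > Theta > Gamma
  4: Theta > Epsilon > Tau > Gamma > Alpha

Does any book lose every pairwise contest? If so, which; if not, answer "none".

Alpha

Pairwise majorities:
Tau vs Gamma: 9 to 12, Gamma.
Tau vs Theta: Tau wins 14–7.
Tau vs Alpha: Tau, 19–2.
Tau vs Epsilon: Tau preferred on 7 ballots; Epsilon wins 14–7.
Gamma vs Theta: Gamma wins 12–9.
Gamma–Alpha: Gamma 15–6.
Gamma–Epsilon: Gamma 12–9.
Theta vs Alpha: Theta preferred on 1+7+4 = 12 ballots; Theta wins 12–9.
Theta–Epsilon: Theta 11–10.
Alpha vs Epsilon: 7+2 = 9 for Alpha, 12 for Epsilon — Epsilon by 12–9.
Alpha is beaten in every head-to-head and is the Condorcet loser.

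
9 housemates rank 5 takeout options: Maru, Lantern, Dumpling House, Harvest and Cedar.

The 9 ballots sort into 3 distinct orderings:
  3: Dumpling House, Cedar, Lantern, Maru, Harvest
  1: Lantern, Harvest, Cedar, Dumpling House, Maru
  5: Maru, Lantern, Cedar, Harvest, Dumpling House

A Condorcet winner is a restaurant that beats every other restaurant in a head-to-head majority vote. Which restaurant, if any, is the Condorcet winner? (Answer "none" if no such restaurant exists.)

Head-to-head results (9 friends):
Maru–Lantern: Maru 5–4.
Maru–Dumpling House: Maru 5–4.
Maru vs Harvest: Maru, 8–1.
Maru–Cedar: Maru 5–4.
Lantern vs Dumpling House: Lantern, 6–3.
Lantern vs Harvest: Lantern, 9–0.
Lantern–Cedar: Lantern 6–3.
Dumpling House vs Harvest: Harvest wins 6–3.
Dumpling House vs Cedar: Cedar wins 6–3.
Harvest–Cedar: Cedar 8–1.
Only Maru has no losses; Maru is the Condorcet winner.

Maru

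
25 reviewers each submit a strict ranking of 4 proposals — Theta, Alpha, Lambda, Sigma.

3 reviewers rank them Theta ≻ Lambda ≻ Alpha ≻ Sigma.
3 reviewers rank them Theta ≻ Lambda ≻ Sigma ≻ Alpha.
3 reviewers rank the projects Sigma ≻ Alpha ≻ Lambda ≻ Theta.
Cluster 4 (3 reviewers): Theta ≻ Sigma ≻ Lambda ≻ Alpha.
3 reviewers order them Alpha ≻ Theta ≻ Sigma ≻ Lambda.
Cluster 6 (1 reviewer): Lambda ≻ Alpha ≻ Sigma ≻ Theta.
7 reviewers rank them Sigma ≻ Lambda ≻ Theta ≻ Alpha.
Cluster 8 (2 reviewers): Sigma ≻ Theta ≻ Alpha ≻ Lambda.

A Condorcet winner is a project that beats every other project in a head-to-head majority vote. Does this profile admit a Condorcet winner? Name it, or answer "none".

Sigma

Pairwise majorities:
Theta vs Alpha: Theta wins 18–7.
Theta vs Lambda: Theta, 14–11.
Theta–Sigma: Sigma 13–12.
Alpha vs Lambda: Lambda, 17–8.
Alpha–Sigma: Sigma 18–7.
Lambda vs Sigma: Sigma wins 18–7.
Sigma wins every pairwise contest, so Sigma is the Condorcet winner.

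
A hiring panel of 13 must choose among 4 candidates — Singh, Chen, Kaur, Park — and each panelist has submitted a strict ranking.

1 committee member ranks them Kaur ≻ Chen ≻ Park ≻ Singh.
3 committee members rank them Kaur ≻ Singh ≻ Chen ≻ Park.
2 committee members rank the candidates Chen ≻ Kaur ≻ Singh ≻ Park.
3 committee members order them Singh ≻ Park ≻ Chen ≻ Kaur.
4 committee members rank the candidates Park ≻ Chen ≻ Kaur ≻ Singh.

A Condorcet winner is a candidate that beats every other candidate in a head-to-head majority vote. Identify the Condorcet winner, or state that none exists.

none

Head-to-head results (13 committee members):
Singh vs Chen: Chen, 7–6.
Singh vs Kaur: Singh preferred on 3 ballots; Kaur wins 10–3.
Singh vs Park: Singh preferred on 3+2+3 = 8 ballots; Singh wins 8–5.
Chen vs Kaur: Chen, 9–4.
Chen vs Park: Chen is ranked higher on 1+3+2 = 6 ballots, Park on 7. Park wins 7–6.
Kaur vs Park: Kaur is ranked higher on 1+3+2 = 6 ballots, Park on 7. Park wins 7–6.
Each candidate drops at least one matchup (Singh loses to Chen; Chen loses to Park; Kaur loses to Chen; Park loses to Singh); the cycle Singh beats Park beats Chen beats Singh rules out a Condorcet winner.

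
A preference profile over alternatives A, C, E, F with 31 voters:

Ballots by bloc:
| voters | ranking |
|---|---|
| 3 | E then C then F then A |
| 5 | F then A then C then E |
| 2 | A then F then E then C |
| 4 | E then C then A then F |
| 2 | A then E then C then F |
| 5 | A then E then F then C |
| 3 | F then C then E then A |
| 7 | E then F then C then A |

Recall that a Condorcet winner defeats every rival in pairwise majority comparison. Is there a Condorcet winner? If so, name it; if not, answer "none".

Check each pair by majority over 31 ballots:
A vs C: 5+2+2+5 = 14 for A, 17 for C — C by 17–14.
A vs E: 5+2+2+5 = 14 for A, 17 for E — E by 17–14.
A vs F: F wins 18–13.
C–E: E 23–8.
C vs F: F wins 22–9.
E vs F: E, 21–10.
E defeats every rival head-to-head and is the Condorcet winner.

E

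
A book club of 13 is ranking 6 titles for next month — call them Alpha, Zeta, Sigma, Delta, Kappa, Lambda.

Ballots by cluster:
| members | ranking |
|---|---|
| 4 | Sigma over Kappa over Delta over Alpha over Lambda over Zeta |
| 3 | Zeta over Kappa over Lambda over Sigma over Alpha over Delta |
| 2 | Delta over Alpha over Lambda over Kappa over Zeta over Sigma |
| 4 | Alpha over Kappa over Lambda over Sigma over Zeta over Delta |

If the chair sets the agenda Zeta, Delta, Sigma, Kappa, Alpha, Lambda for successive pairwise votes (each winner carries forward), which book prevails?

Round 1: Zeta vs Delta — 7–6, Zeta advances.
Round 2: Zeta vs Sigma — 5–8, Sigma advances.
Round 3: Sigma vs Kappa — 4–9, Kappa advances.
Round 4: Kappa vs Alpha — 7–6, Kappa advances.
Round 5: Kappa vs Lambda — 11–2, Kappa advances.
The agenda winner is Kappa.

Kappa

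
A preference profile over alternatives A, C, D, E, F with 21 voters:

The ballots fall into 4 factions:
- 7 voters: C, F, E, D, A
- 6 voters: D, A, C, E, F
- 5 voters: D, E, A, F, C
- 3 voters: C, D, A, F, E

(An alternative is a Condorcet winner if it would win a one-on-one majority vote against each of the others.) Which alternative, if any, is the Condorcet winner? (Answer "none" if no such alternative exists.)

D

Pairwise majorities:
A vs C: A wins 11–10.
A vs D: A is ranked higher on 0 ballots, D on 21. D wins 21–0.
A vs E: 9 to 12, E.
A–F: A 14–7.
C vs D: D, 11–10.
C–E: C 16–5.
C–F: C 16–5.
D vs E: D preferred on 6+5+3 = 14 ballots; D wins 14–7.
D–F: D 14–7.
E vs F: E is ranked higher on 6+5 = 11 ballots, F on 10. E wins 11–10.
Only D has no losses; D is the Condorcet winner.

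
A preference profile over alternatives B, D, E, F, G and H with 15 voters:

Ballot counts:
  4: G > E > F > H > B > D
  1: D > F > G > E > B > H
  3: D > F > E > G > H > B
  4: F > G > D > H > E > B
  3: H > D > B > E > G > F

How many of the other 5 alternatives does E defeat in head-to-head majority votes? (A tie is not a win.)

2

E against each rival (15 voters):
E vs B: E wins 12–3.
E vs D: D, 11–4.
E–F: F 8–7.
E vs G: G wins 9–6.
E vs H: 8 to 7, E.
E beats B, H; loses to D, F, G — 2 pairwise wins.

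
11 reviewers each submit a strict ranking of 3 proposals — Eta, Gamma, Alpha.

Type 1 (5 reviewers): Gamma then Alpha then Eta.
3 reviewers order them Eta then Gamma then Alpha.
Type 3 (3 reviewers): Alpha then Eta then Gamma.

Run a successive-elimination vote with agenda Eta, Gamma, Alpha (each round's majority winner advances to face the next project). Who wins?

Round 1: Eta vs Gamma — 6–5, Eta advances.
Round 2: Eta vs Alpha — 3–8, Alpha advances.
The agenda winner is Alpha.

Alpha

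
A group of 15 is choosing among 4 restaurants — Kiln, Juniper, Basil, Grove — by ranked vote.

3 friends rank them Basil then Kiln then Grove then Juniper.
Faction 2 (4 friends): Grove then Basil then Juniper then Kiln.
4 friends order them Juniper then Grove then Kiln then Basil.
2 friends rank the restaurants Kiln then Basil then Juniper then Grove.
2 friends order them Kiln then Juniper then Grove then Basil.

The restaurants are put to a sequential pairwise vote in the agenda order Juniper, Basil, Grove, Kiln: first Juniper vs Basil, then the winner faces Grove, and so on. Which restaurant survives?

Round 1: Juniper vs Basil — 6–9, Basil advances.
Round 2: Basil vs Grove — 5–10, Grove advances.
Round 3: Grove vs Kiln — 8–7, Grove advances.
Grove survives the agenda.

Grove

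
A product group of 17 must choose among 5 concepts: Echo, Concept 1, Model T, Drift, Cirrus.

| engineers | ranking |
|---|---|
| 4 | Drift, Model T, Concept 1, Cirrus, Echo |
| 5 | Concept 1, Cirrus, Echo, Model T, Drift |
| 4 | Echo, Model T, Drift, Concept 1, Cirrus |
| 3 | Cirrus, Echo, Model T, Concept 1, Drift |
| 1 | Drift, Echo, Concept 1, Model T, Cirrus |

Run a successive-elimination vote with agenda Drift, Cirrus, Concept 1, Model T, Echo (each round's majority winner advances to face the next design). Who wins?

Round 1: Drift vs Cirrus — 9–8, Drift advances.
Round 2: Drift vs Concept 1 — 9–8, Drift advances.
Round 3: Drift vs Model T — 5–12, Model T advances.
Round 4: Model T vs Echo — 4–13, Echo advances.
The agenda winner is Echo.

Echo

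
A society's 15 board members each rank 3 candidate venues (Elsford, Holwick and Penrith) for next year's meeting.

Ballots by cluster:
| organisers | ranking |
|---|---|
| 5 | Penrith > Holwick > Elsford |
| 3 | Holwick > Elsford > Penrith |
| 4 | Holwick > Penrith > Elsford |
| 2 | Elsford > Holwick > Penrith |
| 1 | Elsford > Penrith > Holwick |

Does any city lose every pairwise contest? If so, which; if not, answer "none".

Elsford

Head-to-head results (15 organisers):
Elsford–Holwick: Holwick 12–3.
Elsford vs Penrith: Penrith wins 9–6.
Holwick vs Penrith: Holwick, 9–6.
Only Elsford has no wins; Elsford is the Condorcet loser.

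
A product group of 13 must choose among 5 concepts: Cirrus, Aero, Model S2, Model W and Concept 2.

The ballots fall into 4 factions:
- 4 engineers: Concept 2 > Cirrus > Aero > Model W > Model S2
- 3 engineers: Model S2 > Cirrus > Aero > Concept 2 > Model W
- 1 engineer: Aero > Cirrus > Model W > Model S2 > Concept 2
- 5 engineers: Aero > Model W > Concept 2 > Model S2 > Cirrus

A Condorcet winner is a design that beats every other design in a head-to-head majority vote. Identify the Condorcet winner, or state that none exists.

none

Pairwise majorities:
Cirrus vs Aero: Cirrus wins 7–6.
Cirrus vs Model S2: Model S2, 8–5.
Cirrus vs Model W: Cirrus wins 8–5.
Cirrus vs Concept 2: Concept 2 wins 9–4.
Aero vs Model S2: Aero wins 10–3.
Aero vs Model W: Aero wins 13–0.
Aero vs Concept 2: Aero wins 9–4.
Model S2 vs Model W: Model W, 10–3.
Model S2 vs Concept 2: Concept 2 wins 9–4.
Model W vs Concept 2: Concept 2, 7–6.
Every design loses at least once (Cirrus loses to Model S2; Aero loses to Cirrus; Model S2 loses to Aero; Model W loses to Cirrus; Concept 2 loses to Aero). The majority relation contains the cycle Cirrus beats Aero beats Model S2 beats Cirrus, so there is no Condorcet winner.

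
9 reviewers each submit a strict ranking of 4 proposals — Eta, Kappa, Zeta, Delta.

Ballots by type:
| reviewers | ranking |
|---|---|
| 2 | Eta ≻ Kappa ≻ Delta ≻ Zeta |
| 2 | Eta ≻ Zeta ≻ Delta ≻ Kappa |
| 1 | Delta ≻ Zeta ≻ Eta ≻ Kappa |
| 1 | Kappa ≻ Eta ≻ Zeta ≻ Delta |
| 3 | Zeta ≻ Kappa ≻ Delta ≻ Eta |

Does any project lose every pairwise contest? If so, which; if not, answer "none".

Head-to-head results (9 reviewers):
Eta vs Kappa: Eta wins 5–4.
Eta vs Zeta: Eta, 5–4.
Eta vs Delta: Eta, 5–4.
Kappa vs Zeta: Kappa preferred on 2+1 = 3 ballots; Zeta wins 6–3.
Kappa vs Delta: Kappa wins 6–3.
Zeta–Delta: Zeta 6–3.
Only Delta has no wins; Delta is the Condorcet loser.

Delta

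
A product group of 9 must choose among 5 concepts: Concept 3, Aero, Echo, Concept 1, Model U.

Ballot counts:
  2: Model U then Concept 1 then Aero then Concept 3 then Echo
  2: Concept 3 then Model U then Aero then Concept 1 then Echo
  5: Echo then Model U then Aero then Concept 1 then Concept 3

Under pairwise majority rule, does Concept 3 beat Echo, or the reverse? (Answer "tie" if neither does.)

Ballots ranking Concept 3 above Echo: 2 + 2 = 4.
Ballots ranking Echo above Concept 3: 9 − 4 = 5.
Echo wins the head-to-head 5–4.

Echo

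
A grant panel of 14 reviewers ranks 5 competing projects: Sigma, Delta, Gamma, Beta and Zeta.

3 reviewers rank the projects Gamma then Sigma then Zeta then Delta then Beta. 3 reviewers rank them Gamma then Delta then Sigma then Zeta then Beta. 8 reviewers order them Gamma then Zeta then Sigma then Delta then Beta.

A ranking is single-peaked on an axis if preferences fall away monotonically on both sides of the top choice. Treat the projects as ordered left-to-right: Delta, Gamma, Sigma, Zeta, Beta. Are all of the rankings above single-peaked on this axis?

no

Axis positions: Delta=1, Gamma=2, Sigma=3, Zeta=4, Beta=5.
Cluster 1 (peak Gamma at position 2): ranking walks positions 2-3-4-1-5, expanding outward from the peak — single-peaked.
Cluster 2 (peak Gamma at position 2): ranking walks positions 2-1-3-4-5, expanding outward from the peak — single-peaked.
Cluster 3: ranking walks positions 2-4-3-1-5; Zeta is ranked above Sigma even though Sigma lies between Zeta and the peak Gamma on the axis — preferences dip and rise again. Not single-peaked.
Cluster 3 violates single-peakedness, so the profile is not single-peaked on this axis.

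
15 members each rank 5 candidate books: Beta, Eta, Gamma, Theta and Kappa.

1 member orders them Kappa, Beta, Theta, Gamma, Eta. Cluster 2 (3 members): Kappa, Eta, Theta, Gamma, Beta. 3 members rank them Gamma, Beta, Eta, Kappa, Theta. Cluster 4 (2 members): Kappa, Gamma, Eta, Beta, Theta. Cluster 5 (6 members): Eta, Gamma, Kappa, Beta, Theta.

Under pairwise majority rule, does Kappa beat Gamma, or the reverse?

Gamma

Ballots ranking Kappa above Gamma: 1 + 3 + 2 = 6.
Ballots ranking Gamma above Kappa: 15 − 6 = 9.
Gamma wins the head-to-head 9–6.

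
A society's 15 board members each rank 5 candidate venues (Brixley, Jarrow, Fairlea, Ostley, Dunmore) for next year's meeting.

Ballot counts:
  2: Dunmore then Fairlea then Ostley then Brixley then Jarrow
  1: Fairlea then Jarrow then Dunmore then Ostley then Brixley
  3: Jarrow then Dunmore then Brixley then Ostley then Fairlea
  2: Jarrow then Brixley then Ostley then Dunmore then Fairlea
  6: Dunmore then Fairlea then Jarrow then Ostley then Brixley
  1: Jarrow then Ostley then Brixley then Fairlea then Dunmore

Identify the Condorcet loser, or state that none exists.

Head-to-head results (15 organisers):
Brixley vs Jarrow: Jarrow wins 13–2.
Brixley–Fairlea: Fairlea 9–6.
Brixley vs Ostley: 3+2 = 5 for Brixley, 10 for Ostley — Ostley by 10–5.
Brixley–Dunmore: Dunmore 12–3.
Jarrow vs Fairlea: Fairlea, 9–6.
Jarrow vs Ostley: Jarrow wins 13–2.
Jarrow vs Dunmore: Dunmore wins 8–7.
Fairlea–Ostley: Fairlea 9–6.
Fairlea–Dunmore: Dunmore 13–2.
Ostley–Dunmore: Dunmore 12–3.
Only Brixley has no wins; Brixley is the Condorcet loser.

Brixley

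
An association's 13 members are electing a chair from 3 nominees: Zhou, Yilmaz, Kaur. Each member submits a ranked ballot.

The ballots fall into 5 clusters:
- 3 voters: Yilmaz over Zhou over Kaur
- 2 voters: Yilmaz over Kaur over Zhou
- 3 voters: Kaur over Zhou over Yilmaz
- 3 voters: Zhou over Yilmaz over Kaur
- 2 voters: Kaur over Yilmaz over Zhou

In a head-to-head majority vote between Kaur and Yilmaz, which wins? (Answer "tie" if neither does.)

Ballots ranking Kaur above Yilmaz: 3 + 2 = 5.
Ballots ranking Yilmaz above Kaur: 13 − 5 = 8.
Yilmaz wins the head-to-head 8–5.

Yilmaz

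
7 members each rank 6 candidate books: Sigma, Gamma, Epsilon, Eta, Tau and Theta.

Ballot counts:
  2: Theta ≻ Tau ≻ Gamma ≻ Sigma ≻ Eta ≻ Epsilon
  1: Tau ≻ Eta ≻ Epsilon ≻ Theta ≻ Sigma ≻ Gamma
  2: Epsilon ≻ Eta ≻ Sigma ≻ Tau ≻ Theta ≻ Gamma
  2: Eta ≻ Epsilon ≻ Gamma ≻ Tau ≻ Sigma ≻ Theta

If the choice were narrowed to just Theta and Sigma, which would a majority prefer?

Ballots ranking Theta above Sigma: 2 + 1 = 3.
Ballots ranking Sigma above Theta: 7 − 3 = 4.
Sigma wins the head-to-head 4–3.

Sigma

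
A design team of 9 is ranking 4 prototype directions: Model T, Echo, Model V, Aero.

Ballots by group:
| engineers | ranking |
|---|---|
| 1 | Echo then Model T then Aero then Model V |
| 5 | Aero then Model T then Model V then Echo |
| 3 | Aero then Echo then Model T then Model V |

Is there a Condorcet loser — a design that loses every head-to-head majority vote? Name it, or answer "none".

Echo

Pairwise majorities:
Model T vs Echo: 5 for Model T, 4 for Echo — Model T by 5–4.
Model T vs Model V: 1+5+3 = 9 for Model T, 0 for Model V — Model T by 9–0.
Model T vs Aero: Model T preferred on 1 ballot; Aero wins 8–1.
Echo vs Model V: 4 to 5, Model V.
Echo vs Aero: Aero, 8–1.
Model V vs Aero: Aero wins 9–0.
Only Echo has no wins; Echo is the Condorcet loser.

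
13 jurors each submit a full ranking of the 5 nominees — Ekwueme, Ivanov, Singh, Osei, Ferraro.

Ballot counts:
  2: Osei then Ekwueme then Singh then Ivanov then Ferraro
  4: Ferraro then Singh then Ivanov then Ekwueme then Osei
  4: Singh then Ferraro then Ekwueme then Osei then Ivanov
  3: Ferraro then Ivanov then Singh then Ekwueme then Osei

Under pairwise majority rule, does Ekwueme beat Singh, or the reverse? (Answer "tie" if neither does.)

Ballots ranking Ekwueme above Singh: 2.
Ballots ranking Singh above Ekwueme: 13 − 2 = 11.
Singh wins the head-to-head 11–2.

Singh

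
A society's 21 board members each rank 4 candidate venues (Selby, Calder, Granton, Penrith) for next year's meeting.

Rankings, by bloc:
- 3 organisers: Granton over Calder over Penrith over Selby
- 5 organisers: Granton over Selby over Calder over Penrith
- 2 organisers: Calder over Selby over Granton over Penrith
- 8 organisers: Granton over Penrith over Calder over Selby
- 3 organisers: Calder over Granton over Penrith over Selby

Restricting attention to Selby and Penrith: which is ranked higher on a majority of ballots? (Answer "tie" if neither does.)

Ballots ranking Selby above Penrith: 5 + 2 = 7.
Ballots ranking Penrith above Selby: 21 − 7 = 14.
Penrith wins the head-to-head 14–7.

Penrith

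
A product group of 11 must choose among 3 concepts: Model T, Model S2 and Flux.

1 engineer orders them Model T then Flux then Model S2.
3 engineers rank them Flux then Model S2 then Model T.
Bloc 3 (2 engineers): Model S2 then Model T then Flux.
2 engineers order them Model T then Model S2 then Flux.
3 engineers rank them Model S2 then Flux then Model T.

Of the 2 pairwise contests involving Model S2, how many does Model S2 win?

2

Model S2 against each rival (11 engineers):
Model S2 vs Model T: 3+2+3 = 8 for Model S2, 3 for Model T — Model S2 by 8–3.
Model S2 vs Flux: 7 to 4, Model S2.
Model S2 beats Model T, Flux — 2 pairwise wins.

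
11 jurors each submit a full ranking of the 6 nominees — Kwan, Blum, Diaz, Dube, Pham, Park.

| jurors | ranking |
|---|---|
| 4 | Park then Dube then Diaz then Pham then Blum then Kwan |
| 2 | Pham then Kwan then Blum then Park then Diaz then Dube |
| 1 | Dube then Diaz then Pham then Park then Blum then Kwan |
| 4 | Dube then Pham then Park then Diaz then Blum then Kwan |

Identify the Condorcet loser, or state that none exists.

Head-to-head results (11 jurors):
Kwan vs Blum: Blum, 9–2.
Kwan vs Diaz: Diaz, 9–2.
Kwan vs Dube: Kwan preferred on 2 ballots; Dube wins 9–2.
Kwan vs Pham: Pham wins 11–0.
Kwan vs Park: 2 to 9, Park.
Blum vs Diaz: Diaz, 9–2.
Blum–Dube: Dube 9–2.
Blum vs Pham: Pham, 11–0.
Blum–Park: Park 9–2.
Diaz–Dube: Dube 9–2.
Diaz–Pham: Pham 6–5.
Diaz–Park: Park 10–1.
Dube vs Pham: Dube wins 9–2.
Dube vs Park: Dube preferred on 1+4 = 5 ballots; Park wins 6–5.
Pham vs Park: Pham wins 7–4.
Kwan loses to every other nominee — it is the Condorcet loser.

Kwan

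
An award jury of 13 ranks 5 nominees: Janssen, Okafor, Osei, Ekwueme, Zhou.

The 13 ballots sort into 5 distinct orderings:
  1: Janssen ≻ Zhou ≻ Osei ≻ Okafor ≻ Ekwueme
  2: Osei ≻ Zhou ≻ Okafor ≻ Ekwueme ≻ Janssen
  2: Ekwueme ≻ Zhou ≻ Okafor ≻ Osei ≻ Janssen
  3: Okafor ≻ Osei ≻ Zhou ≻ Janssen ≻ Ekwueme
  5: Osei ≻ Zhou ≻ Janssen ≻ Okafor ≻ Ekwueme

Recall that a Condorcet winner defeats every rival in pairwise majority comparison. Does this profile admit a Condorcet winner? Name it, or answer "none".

Head-to-head results (13 jurors):
Janssen vs Okafor: 1+5 = 6 for Janssen, 7 for Okafor — Okafor by 7–6.
Janssen vs Osei: 1 for Janssen, 12 for Osei — Osei by 12–1.
Janssen vs Ekwueme: Janssen preferred on 1+3+5 = 9 ballots; Janssen wins 9–4.
Janssen vs Zhou: 1 to 12, Zhou.
Okafor vs Osei: 2+3 = 5 for Okafor, 8 for Osei — Osei by 8–5.
Okafor vs Ekwueme: Okafor is ranked higher on 1+2+3+5 = 11 ballots, Ekwueme on 2. Okafor wins 11–2.
Okafor vs Zhou: Okafor is ranked higher on 3 ballots, Zhou on 10. Zhou wins 10–3.
Osei vs Ekwueme: Osei is ranked higher on 1+2+3+5 = 11 ballots, Ekwueme on 2. Osei wins 11–2.
Osei vs Zhou: 10 to 3, Osei.
Ekwueme vs Zhou: 2 for Ekwueme, 11 for Zhou — Zhou by 11–2.
Only Osei has no losses; Osei is the Condorcet winner.

Osei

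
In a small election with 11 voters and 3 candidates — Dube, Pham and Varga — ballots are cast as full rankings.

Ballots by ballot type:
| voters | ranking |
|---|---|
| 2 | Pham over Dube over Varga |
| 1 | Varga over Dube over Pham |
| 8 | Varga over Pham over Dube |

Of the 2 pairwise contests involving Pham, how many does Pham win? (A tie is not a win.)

Pham against each rival (11 voters):
Pham vs Dube: Pham is ranked higher on 2+8 = 10 ballots, Dube on 1. Pham wins 10–1.
Pham vs Varga: Varga, 9–2.
Pham beats Dube; loses to Varga — 1 pairwise win.

1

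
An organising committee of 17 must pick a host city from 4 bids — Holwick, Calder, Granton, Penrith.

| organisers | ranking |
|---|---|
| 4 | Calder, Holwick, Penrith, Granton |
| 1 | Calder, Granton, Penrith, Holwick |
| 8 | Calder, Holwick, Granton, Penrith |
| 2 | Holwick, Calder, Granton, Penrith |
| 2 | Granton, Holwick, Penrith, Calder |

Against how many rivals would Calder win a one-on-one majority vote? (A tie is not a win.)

Calder against each rival (17 organisers):
Calder–Holwick: Calder 13–4.
Calder–Granton: Calder 15–2.
Calder–Penrith: Calder 15–2.
Calder beats Holwick, Granton, Penrith — 3 pairwise wins.

3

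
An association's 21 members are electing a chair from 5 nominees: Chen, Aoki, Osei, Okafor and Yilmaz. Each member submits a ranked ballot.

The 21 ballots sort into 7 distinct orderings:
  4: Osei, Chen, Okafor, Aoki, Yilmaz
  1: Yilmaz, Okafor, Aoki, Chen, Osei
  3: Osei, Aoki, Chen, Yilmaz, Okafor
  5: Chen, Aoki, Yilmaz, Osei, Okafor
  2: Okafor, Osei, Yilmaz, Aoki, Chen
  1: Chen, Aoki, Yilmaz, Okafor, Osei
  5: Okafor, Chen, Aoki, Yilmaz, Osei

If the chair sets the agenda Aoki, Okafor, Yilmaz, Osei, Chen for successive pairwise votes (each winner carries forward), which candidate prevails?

Chen

Round 1: Aoki vs Okafor — 9–12, Okafor advances.
Round 2: Okafor vs Yilmaz — 11–10, Okafor advances.
Round 3: Okafor vs Osei — 9–12, Osei advances.
Round 4: Osei vs Chen — 9–12, Chen advances.
Chen survives the agenda.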